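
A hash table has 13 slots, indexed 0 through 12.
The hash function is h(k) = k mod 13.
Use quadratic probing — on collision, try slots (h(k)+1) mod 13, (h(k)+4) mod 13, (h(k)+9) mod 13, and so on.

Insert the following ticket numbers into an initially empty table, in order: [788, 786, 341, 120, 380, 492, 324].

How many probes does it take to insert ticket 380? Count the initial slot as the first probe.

788: h=8 => slot 8
786: h=6 => slot 6
341: h=3 => slot 3
120: h=3, probe 3,4 => slot 4
380: h=3, probe 3,4,7 => slot 7
492: h=11 => slot 11
324: h=12 => slot 12
Table: [_, _, _, 341, 120, _, 786, 380, 788, _, _, 492, 324]

3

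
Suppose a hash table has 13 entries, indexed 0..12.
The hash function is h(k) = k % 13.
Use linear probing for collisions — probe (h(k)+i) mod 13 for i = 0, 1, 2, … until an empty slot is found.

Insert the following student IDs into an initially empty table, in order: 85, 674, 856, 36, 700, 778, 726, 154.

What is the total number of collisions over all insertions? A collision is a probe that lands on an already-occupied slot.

85 hashes to 7; slot 7 is free => place at 7.
674 hashes to 11; slot 11 is free => place at 11.
856 hashes to 11; 11 taken => place at 12.
36 hashes to 10; slot 10 is free => place at 10.
700 hashes to 11; 11,12 taken => place at 0.
778 hashes to 11; 11,12,0 taken => place at 1.
726 hashes to 11; 11,12,0,1 taken => place at 2.
154 hashes to 11; 11,12,0,1,2 taken => place at 3.
Table: [700, 778, 726, 154, —, —, —, 85, —, —, 36, 674, 856]

15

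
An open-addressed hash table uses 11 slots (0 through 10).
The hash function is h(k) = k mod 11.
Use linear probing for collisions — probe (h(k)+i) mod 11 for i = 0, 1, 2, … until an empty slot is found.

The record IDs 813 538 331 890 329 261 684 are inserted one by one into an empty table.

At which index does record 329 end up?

3

Insert 813: h=10, slot 10 empty => index 10.
Insert 538: h=10, slot 10 occupied => index 0.
Insert 331: h=1, slot 1 empty => index 1.
Insert 890: h=10, slots 10,0,1 occupied => index 2.
Insert 329: h=10, slots 10,0,1,2 occupied => index 3.
Insert 261: h=8, slot 8 empty => index 8.
Insert 684: h=2, slots 2,3 occupied => index 4.
Table: [538, 331, 890, 329, 684, ., ., ., 261, ., 813]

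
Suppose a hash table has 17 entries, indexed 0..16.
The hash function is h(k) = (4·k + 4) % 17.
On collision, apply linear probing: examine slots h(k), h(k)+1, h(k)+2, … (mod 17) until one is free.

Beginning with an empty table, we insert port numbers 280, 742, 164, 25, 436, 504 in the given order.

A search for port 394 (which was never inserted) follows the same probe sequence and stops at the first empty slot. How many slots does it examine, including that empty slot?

3

280: h=2 => slot 2
742: h=14 => slot 14
164: h=14, probe 14,15 => slot 15
25: h=2, probe 2,3 => slot 3
436: h=14, probe 14,15,16 => slot 16
504: h=14, probe 14,15,16,0 => slot 0
Table: [504, _, 280, 25, _, _, _, _, _, _, _, _, _, _, 742, 164, 436]
Lookup 394: h=16, probe 16,0,1 → slot 1 empty, not found.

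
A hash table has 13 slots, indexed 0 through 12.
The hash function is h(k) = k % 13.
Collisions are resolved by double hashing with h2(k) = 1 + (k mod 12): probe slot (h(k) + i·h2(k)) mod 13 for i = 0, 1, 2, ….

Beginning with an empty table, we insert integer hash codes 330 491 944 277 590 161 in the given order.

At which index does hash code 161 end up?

330: h=5 → slot 5
491: h=10 → slot 10
944: h=8 → slot 8
277: h=4 → slot 4
590: h=5, h2=3, probe 5,8,11 → slot 11
161: h=5, h2=6, probe 5,11,4,10,3 → slot 3
Table: [∅, ∅, ∅, 161, 277, 330, ∅, ∅, 944, ∅, 491, 590, ∅]

3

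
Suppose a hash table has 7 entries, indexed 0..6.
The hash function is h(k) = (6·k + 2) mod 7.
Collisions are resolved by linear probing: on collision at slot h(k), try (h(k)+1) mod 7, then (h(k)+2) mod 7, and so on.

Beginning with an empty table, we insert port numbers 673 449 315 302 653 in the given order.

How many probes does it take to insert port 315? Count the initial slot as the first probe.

2

673 hashes to 1; slot 1 is free → place at 1.
449 hashes to 1; 1 taken → place at 2.
315 hashes to 2; 2 taken → place at 3.
302 hashes to 1; 1,2,3 taken → place at 4.
653 hashes to 0; slot 0 is free → place at 0.
Table: [653, 673, 449, 315, 302, _, _]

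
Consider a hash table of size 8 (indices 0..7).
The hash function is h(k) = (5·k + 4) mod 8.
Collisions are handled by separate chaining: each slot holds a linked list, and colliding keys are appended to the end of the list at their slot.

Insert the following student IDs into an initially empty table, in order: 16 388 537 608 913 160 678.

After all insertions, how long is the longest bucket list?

3

16 → bucket 4
388 → bucket 0
537 → bucket 1
608 → bucket 4 (collision)
913 → bucket 1 (collision)
160 → bucket 4 (collision)
678 → bucket 2
Final buckets:
0: 388
1: 537 -> 913
2: 678
3: —
4: 16 -> 608 -> 160
5: —
6: —
7: —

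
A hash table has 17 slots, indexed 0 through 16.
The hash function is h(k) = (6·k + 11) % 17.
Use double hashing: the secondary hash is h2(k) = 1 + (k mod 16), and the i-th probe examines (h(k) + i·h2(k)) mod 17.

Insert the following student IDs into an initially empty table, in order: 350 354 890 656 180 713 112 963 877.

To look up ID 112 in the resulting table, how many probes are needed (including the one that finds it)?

4

350 hashes to 3; slot 3 is free => place at 3.
354 hashes to 10; slot 10 is free => place at 10.
890 hashes to 13; slot 13 is free => place at 13.
656 hashes to 3, h2=1; 3 taken => place at 4.
180 hashes to 3, h2=5; 3 taken => place at 8.
713 hashes to 5; slot 5 is free => place at 5.
112 hashes to 3, h2=1; 3,4,5 taken => place at 6.
963 hashes to 9; slot 9 is free => place at 9.
877 hashes to 3, h2=14; 3 taken => place at 0.
Table: [877, -, -, 350, 656, 713, 112, -, 180, 963, 354, -, -, 890, -, -, -]
Lookup 112: h=3, h2=1, probe 3,4,5,6 → found at 6.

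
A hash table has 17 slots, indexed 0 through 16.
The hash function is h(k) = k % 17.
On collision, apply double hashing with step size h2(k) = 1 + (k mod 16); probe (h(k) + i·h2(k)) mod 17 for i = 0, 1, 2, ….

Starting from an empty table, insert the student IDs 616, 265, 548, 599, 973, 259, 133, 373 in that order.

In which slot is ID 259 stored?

8

616 hashes to 4; slot 4 is free -> place at 4.
265 hashes to 10; slot 10 is free -> place at 10.
548 hashes to 4, h2=5; 4 taken -> place at 9.
599 hashes to 4, h2=8; 4 taken -> place at 12.
973 hashes to 4, h2=14; 4 taken -> place at 1.
259 hashes to 4, h2=4; 4 taken -> place at 8.
133 hashes to 14; slot 14 is free -> place at 14.
373 hashes to 16; slot 16 is free -> place at 16.
Table: [-, 973, -, -, 616, -, -, -, 259, 548, 265, -, 599, -, 133, -, 373]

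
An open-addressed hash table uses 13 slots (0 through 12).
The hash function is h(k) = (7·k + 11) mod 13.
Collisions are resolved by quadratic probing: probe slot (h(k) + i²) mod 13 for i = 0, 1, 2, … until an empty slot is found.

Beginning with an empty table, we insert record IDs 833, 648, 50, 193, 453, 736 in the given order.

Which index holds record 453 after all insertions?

833: h=5 → slot 5
648: h=10 → slot 10
50: h=10, probe 10,11 → slot 11
193: h=10, probe 10,11,1 → slot 1
453: h=10, probe 10,11,1,6 → slot 6
736: h=2 → slot 2
Table: [_, 193, 736, _, _, 833, 453, _, _, _, 648, 50, _]

6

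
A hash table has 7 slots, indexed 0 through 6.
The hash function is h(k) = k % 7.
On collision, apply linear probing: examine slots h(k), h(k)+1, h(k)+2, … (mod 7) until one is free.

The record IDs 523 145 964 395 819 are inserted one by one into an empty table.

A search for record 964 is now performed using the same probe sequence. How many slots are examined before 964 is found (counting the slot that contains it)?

523: h=5 -> slot 5
145: h=5, probe 5,6 -> slot 6
964: h=5, probe 5,6,0 -> slot 0
395: h=3 -> slot 3
819: h=0, probe 0,1 -> slot 1
Table: [964, 819, ., 395, ., 523, 145]
Lookup 964: h=5, probe 5,6,0 → found at 0.

3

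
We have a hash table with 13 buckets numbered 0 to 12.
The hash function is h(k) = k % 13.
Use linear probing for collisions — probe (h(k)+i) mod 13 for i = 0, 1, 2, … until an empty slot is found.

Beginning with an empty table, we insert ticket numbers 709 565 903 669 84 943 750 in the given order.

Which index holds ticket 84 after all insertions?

10

709: h=7 => slot 7
565: h=6 => slot 6
903: h=6, probe 6,7,8 => slot 8
669: h=6, probe 6,7,8,9 => slot 9
84: h=6, probe 6,7,8,9,10 => slot 10
943: h=7, probe 7,8,9,10,11 => slot 11
750: h=9, probe 9,10,11,12 => slot 12
Table: [., ., ., ., ., ., 565, 709, 903, 669, 84, 943, 750]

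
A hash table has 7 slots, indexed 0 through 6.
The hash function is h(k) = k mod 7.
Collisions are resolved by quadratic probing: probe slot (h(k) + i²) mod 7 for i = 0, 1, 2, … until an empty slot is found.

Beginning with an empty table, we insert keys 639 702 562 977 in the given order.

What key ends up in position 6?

Insert 639: h=2, slot 2 empty -> index 2.
Insert 702: h=2, slot 2 occupied -> index 3.
Insert 562: h=2, slots 2,3 occupied -> index 6.
Insert 977: h=4, slot 4 empty -> index 4.
Table: [∅, ∅, 639, 702, 977, ∅, 562]

562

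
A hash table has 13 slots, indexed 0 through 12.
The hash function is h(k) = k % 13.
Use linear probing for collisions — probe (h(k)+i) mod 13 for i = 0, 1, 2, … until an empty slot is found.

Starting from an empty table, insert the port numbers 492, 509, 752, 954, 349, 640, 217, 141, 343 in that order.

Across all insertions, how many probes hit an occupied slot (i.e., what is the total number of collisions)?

7

492: h=11 → slot 11
509: h=2 → slot 2
752: h=11, probe 11,12 → slot 12
954: h=5 → slot 5
349: h=11, probe 11,12,0 → slot 0
640: h=3 → slot 3
217: h=9 → slot 9
141: h=11, probe 11,12,0,1 → slot 1
343: h=5, probe 5,6 → slot 6
Table: [349, 141, 509, 640, ∅, 954, 343, ∅, ∅, 217, ∅, 492, 752]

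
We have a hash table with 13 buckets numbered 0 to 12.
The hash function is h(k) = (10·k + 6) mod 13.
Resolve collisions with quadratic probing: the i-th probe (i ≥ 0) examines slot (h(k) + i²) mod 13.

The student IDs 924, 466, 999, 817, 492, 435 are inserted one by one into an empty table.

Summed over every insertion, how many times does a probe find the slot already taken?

8

924 hashes to 3; slot 3 is free => place at 3.
466 hashes to 12; slot 12 is free => place at 12.
999 hashes to 12; 12 taken => place at 0.
817 hashes to 12; 12,0,3 taken => place at 8.
492 hashes to 12; 12,0,3,8 taken => place at 2.
435 hashes to 1; slot 1 is free => place at 1.
Table: [999, 435, 492, 924, -, -, -, -, 817, -, -, -, 466]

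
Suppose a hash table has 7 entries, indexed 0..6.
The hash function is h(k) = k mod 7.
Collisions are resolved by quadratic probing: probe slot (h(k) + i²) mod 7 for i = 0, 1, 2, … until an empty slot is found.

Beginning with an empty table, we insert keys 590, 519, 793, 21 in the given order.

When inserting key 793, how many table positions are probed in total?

2

590: h=2 → slot 2
519: h=1 → slot 1
793: h=2, probe 2,3 → slot 3
21: h=0 → slot 0
Table: [21, 519, 590, 793, ., ., .]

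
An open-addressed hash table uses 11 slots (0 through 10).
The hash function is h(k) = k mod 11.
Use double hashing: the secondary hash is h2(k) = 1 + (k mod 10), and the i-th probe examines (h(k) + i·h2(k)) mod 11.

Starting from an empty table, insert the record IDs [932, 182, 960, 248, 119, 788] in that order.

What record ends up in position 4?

932: h=8 -> slot 8
182: h=6 -> slot 6
960: h=3 -> slot 3
248: h=6, h2=9, probe 6,4 -> slot 4
119: h=9 -> slot 9
788: h=7 -> slot 7
Table: [∅, ∅, ∅, 960, 248, ∅, 182, 788, 932, 119, ∅]

248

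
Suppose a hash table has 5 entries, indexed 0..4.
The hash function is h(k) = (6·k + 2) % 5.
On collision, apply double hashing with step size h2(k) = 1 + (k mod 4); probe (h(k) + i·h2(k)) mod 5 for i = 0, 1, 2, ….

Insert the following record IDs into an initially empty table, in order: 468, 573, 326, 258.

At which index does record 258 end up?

468 hashes to 0; slot 0 is free => place at 0.
573 hashes to 0, h2=2; 0 taken => place at 2.
326 hashes to 3; slot 3 is free => place at 3.
258 hashes to 0, h2=3; 0,3 taken => place at 1.
Table: [468, 258, 573, 326, .]

1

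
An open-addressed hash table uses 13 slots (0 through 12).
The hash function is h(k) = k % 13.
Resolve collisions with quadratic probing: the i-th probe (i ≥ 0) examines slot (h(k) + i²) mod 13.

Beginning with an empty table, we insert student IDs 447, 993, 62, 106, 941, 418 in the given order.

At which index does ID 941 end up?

447: h=5 → slot 5
993: h=5, probe 5,6 → slot 6
62: h=10 → slot 10
106: h=2 → slot 2
941: h=5, probe 5,6,9 → slot 9
418: h=2, probe 2,3 → slot 3
Table: [∅, ∅, 106, 418, ∅, 447, 993, ∅, ∅, 941, 62, ∅, ∅]

9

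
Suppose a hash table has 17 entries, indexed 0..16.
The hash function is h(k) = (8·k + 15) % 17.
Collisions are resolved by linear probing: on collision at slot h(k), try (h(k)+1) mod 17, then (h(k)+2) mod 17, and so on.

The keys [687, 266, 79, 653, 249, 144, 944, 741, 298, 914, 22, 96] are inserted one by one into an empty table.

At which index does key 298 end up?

687: h=3 → slot 3
266: h=1 → slot 1
79: h=1, probe 1,2 → slot 2
653: h=3, probe 3,4 → slot 4
249: h=1, probe 1,2,3,4,5 → slot 5
144: h=11 → slot 11
944: h=2, probe 2,3,4,5,6 → slot 6
741: h=10 → slot 10
298: h=2, probe 2,3,4,5,6,7 → slot 7
914: h=0 → slot 0
22: h=4, probe 4,5,6,7,8 → slot 8
96: h=1, probe 1,2,3,4,5,6,7,8,9 → slot 9
Table: [914, 266, 79, 687, 653, 249, 944, 298, 22, 96, 741, 144, ∅, ∅, ∅, ∅, ∅]

7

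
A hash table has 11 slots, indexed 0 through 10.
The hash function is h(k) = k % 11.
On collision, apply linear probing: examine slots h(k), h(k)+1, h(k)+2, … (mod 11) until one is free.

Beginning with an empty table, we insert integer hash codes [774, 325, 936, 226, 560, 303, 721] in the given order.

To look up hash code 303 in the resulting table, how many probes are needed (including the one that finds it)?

774: h=4 => slot 4
325: h=6 => slot 6
936: h=1 => slot 1
226: h=6, probe 6,7 => slot 7
560: h=10 => slot 10
303: h=6, probe 6,7,8 => slot 8
721: h=6, probe 6,7,8,9 => slot 9
Table: [-, 936, -, -, 774, -, 325, 226, 303, 721, 560]
Lookup 303: h=6, probe 6,7,8 → found at 8.

3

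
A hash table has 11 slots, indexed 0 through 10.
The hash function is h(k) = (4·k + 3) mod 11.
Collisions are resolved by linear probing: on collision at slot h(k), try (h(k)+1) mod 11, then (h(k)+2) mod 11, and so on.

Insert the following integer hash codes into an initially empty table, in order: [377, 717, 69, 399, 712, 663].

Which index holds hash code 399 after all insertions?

6

377: h=4 => slot 4
717: h=0 => slot 0
69: h=4, probe 4,5 => slot 5
399: h=4, probe 4,5,6 => slot 6
712: h=2 => slot 2
663: h=4, probe 4,5,6,7 => slot 7
Table: [717, ., 712, ., 377, 69, 399, 663, ., ., .]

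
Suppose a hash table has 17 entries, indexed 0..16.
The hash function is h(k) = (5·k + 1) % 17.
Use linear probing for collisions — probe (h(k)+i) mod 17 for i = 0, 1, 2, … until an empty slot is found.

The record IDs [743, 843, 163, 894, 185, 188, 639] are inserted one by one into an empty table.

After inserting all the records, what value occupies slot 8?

185

743: h=10 → slot 10
843: h=0 → slot 0
163: h=0, probe 0,1 → slot 1
894: h=0, probe 0,1,2 → slot 2
185: h=8 → slot 8
188: h=6 → slot 6
639: h=0, probe 0,1,2,3 → slot 3
Table: [843, 163, 894, 639, -, -, 188, -, 185, -, 743, -, -, -, -, -, -]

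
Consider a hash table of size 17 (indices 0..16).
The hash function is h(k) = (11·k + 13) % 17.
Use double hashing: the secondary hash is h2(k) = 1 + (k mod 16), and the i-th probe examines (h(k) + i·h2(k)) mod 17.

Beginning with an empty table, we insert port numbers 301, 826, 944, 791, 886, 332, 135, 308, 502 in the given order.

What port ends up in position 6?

332

301: h=9 → slot 9
826: h=4 → slot 4
944: h=10 → slot 10
791: h=10, h2=8, probe 10,1 → slot 1
886: h=1, h2=7, probe 1,8 → slot 8
332: h=10, h2=13, probe 10,6 → slot 6
135: h=2 → slot 2
308: h=1, h2=5, probe 1,6,11 → slot 11
502: h=10, h2=7, probe 10,0 → slot 0
Table: [502, 791, 135, _, 826, _, 332, _, 886, 301, 944, 308, _, _, _, _, _]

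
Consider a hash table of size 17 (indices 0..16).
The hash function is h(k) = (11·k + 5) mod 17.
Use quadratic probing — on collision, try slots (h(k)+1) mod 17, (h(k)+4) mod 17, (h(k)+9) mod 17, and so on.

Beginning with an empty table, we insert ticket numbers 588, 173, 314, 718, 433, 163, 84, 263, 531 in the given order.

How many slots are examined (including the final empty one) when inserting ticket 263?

588 hashes to 13; slot 13 is free -> place at 13.
173 hashes to 4; slot 4 is free -> place at 4.
314 hashes to 8; slot 8 is free -> place at 8.
718 hashes to 15; slot 15 is free -> place at 15.
433 hashes to 8; 8 taken -> place at 9.
163 hashes to 13; 13 taken -> place at 14.
84 hashes to 11; slot 11 is free -> place at 11.
263 hashes to 8; 8,9 taken -> place at 12.
531 hashes to 15; 15 taken -> place at 16.
Table: [-, -, -, -, 173, -, -, -, 314, 433, -, 84, 263, 588, 163, 718, 531]

3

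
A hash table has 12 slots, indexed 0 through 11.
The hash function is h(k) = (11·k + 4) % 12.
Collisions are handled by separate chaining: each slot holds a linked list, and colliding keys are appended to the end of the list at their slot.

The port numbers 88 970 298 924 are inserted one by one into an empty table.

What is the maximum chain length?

2

Insert 88: h=0, bucket 0 empty → new chain.
Insert 970: h=6, bucket 6 empty → new chain.
Insert 298: h=6, bucket 6 nonempty → append to chain.
Insert 924: h=4, bucket 4 empty → new chain.
Final buckets:
0: 88
1: —
2: —
3: —
4: 924
5: —
6: 970 -> 298
7: —
8: —
9: —
10: —
11: —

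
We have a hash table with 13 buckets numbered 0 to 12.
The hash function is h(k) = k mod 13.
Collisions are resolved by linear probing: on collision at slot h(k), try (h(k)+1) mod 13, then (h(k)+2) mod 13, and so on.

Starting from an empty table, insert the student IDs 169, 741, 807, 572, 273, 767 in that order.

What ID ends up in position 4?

273

169: h=0 → slot 0
741: h=0, probe 0,1 → slot 1
807: h=1, probe 1,2 → slot 2
572: h=0, probe 0,1,2,3 → slot 3
273: h=0, probe 0,1,2,3,4 → slot 4
767: h=0, probe 0,1,2,3,4,5 → slot 5
Table: [169, 741, 807, 572, 273, 767, _, _, _, _, _, _, _]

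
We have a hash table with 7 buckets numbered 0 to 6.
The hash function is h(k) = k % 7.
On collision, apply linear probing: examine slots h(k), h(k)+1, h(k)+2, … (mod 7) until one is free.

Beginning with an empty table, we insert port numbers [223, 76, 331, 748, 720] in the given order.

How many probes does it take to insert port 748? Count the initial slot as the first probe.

3

Insert 223: h=6, slot 6 empty => index 6.
Insert 76: h=6, slot 6 occupied => index 0.
Insert 331: h=2, slot 2 empty => index 2.
Insert 748: h=6, slots 6,0 occupied => index 1.
Insert 720: h=6, slots 6,0,1,2 occupied => index 3.
Table: [76, 748, 331, 720, ., ., 223]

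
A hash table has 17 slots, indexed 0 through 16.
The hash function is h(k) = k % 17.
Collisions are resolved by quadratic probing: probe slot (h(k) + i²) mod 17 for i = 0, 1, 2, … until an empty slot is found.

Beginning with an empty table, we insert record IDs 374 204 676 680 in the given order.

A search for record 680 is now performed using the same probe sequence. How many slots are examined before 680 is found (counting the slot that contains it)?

3

374: h=0 -> slot 0
204: h=0, probe 0,1 -> slot 1
676: h=13 -> slot 13
680: h=0, probe 0,1,4 -> slot 4
Table: [374, 204, _, _, 680, _, _, _, _, _, _, _, _, 676, _, _, _]
Lookup 680: h=0, probe 0,1,4 → found at 4.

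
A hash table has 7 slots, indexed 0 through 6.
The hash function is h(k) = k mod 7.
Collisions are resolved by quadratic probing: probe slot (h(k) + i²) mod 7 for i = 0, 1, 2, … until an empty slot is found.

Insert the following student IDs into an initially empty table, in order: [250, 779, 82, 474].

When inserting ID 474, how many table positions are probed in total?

4

Insert 250: h=5, slot 5 empty => index 5.
Insert 779: h=2, slot 2 empty => index 2.
Insert 82: h=5, slot 5 occupied => index 6.
Insert 474: h=5, slots 5,6,2 occupied => index 0.
Table: [474, ∅, 779, ∅, ∅, 250, 82]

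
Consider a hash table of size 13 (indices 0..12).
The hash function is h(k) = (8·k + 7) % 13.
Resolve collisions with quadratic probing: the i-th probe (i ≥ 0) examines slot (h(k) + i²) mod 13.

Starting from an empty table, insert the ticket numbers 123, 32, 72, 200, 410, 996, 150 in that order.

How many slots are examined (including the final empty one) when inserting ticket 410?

123: h=3 → slot 3
32: h=3, probe 3,4 → slot 4
72: h=11 → slot 11
200: h=8 → slot 8
410: h=11, probe 11,12 → slot 12
996: h=6 → slot 6
150: h=11, probe 11,12,2 → slot 2
Table: [—, —, 150, 123, 32, —, 996, —, 200, —, —, 72, 410]

2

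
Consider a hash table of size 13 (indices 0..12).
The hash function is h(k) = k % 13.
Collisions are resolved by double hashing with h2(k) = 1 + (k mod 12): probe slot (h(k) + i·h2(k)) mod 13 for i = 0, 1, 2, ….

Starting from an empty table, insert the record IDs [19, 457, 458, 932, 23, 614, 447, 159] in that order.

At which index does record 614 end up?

12

Insert 19: h=6, slot 6 empty -> index 6.
Insert 457: h=2, slot 2 empty -> index 2.
Insert 458: h=3, slot 3 empty -> index 3.
Insert 932: h=9, slot 9 empty -> index 9.
Insert 23: h=10, slot 10 empty -> index 10.
Insert 614: h=3, h2=3, slots 3,6,9 occupied -> index 12.
Insert 447: h=5, slot 5 empty -> index 5.
Insert 159: h=3, h2=4, slot 3 occupied -> index 7.
Table: [∅, ∅, 457, 458, ∅, 447, 19, 159, ∅, 932, 23, ∅, 614]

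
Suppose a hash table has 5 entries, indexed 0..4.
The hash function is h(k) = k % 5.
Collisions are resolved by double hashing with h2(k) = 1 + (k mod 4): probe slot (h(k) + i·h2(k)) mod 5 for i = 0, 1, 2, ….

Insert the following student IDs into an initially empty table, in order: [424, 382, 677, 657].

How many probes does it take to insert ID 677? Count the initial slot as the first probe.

3

Insert 424: h=4, slot 4 empty => index 4.
Insert 382: h=2, slot 2 empty => index 2.
Insert 677: h=2, h2=2, slots 2,4 occupied => index 1.
Insert 657: h=2, h2=2, slots 2,4,1 occupied => index 3.
Table: [_, 677, 382, 657, 424]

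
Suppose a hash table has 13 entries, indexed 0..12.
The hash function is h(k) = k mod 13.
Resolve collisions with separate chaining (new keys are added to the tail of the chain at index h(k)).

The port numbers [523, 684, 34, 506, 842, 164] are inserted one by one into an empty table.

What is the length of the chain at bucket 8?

3

523 → bucket 3
684 → bucket 8
34 → bucket 8 (collision)
506 → bucket 12
842 → bucket 10
164 → bucket 8 (collision)
Final buckets:
0: _
1: _
2: _
3: 523
4: _
5: _
6: _
7: _
8: 684 -> 34 -> 164
9: _
10: 842
11: _
12: 506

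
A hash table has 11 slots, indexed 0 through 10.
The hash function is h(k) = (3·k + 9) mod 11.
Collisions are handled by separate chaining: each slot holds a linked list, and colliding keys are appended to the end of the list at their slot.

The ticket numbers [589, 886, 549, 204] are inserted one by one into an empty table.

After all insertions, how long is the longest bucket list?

3

589 → bucket 5
886 → bucket 5 (collision)
549 → bucket 6
204 → bucket 5 (collision)
Final buckets:
0: .
1: .
2: .
3: .
4: .
5: 589 -> 886 -> 204
6: 549
7: .
8: .
9: .
10: .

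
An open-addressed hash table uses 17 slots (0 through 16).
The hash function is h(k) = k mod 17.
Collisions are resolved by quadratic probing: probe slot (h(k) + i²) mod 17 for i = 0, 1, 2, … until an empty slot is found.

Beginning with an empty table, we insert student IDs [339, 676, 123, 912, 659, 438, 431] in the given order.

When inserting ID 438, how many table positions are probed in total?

339: h=16 -> slot 16
676: h=13 -> slot 13
123: h=4 -> slot 4
912: h=11 -> slot 11
659: h=13, probe 13,14 -> slot 14
438: h=13, probe 13,14,0 -> slot 0
431: h=6 -> slot 6
Table: [438, ∅, ∅, ∅, 123, ∅, 431, ∅, ∅, ∅, ∅, 912, ∅, 676, 659, ∅, 339]

3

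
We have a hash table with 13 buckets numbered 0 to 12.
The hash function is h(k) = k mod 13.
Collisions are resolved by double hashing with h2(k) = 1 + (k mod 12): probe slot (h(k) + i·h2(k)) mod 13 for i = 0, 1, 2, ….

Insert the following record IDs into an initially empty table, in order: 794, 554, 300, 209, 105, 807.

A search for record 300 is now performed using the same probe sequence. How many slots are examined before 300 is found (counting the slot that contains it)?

2

794 hashes to 1; slot 1 is free -> place at 1.
554 hashes to 8; slot 8 is free -> place at 8.
300 hashes to 1, h2=1; 1 taken -> place at 2.
209 hashes to 1, h2=6; 1 taken -> place at 7.
105 hashes to 1, h2=10; 1 taken -> place at 11.
807 hashes to 1, h2=4; 1 taken -> place at 5.
Table: [∅, 794, 300, ∅, ∅, 807, ∅, 209, 554, ∅, ∅, 105, ∅]
Lookup 300: h=1, h2=1, probe 1,2 → found at 2.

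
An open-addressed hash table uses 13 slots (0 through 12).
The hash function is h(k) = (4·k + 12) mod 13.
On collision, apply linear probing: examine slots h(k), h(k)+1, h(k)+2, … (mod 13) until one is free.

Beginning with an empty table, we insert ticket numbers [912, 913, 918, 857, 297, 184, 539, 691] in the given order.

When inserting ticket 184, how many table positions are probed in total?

912: h=7 -> slot 7
913: h=11 -> slot 11
918: h=5 -> slot 5
857: h=8 -> slot 8
297: h=4 -> slot 4
184: h=7, probe 7,8,9 -> slot 9
539: h=10 -> slot 10
691: h=7, probe 7,8,9,10,11,12 -> slot 12
Table: [-, -, -, -, 297, 918, -, 912, 857, 184, 539, 913, 691]

3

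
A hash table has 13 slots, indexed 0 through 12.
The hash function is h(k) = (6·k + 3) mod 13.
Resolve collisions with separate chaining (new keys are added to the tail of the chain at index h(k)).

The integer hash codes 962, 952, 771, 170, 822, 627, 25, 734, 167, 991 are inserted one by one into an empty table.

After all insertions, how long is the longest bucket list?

4

962 → bucket 3
952 → bucket 8
771 → bucket 1
170 → bucket 9
822 → bucket 8 (collision)
627 → bucket 8 (collision)
25 → bucket 10
734 → bucket 0
167 → bucket 4
991 → bucket 8 (collision)
Final buckets:
0: 734
1: 771
2: _
3: 962
4: 167
5: _
6: _
7: _
8: 952 -> 822 -> 627 -> 991
9: 170
10: 25
11: _
12: _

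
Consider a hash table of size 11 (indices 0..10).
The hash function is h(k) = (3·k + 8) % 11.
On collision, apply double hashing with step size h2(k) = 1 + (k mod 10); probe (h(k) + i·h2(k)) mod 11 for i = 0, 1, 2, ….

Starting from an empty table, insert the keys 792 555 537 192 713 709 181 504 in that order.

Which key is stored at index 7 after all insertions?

504

792 hashes to 8; slot 8 is free => place at 8.
555 hashes to 1; slot 1 is free => place at 1.
537 hashes to 2; slot 2 is free => place at 2.
192 hashes to 1, h2=3; 1 taken => place at 4.
713 hashes to 2, h2=4; 2 taken => place at 6.
709 hashes to 1, h2=10; 1 taken => place at 0.
181 hashes to 1, h2=2; 1 taken => place at 3.
504 hashes to 2, h2=5; 2 taken => place at 7.
Table: [709, 555, 537, 181, 192, _, 713, 504, 792, _, _]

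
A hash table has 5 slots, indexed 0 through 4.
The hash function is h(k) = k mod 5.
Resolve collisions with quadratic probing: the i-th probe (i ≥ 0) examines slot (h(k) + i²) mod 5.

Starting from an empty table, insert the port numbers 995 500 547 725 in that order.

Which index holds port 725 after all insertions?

4

Insert 995: h=0, slot 0 empty -> index 0.
Insert 500: h=0, slot 0 occupied -> index 1.
Insert 547: h=2, slot 2 empty -> index 2.
Insert 725: h=0, slots 0,1 occupied -> index 4.
Table: [995, 500, 547, ∅, 725]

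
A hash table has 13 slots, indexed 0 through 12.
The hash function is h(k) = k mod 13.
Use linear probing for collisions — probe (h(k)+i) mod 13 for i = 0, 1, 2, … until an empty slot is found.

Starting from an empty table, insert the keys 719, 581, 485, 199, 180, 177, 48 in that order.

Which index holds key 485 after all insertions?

5

719: h=4 -> slot 4
581: h=9 -> slot 9
485: h=4, probe 4,5 -> slot 5
199: h=4, probe 4,5,6 -> slot 6
180: h=11 -> slot 11
177: h=8 -> slot 8
48: h=9, probe 9,10 -> slot 10
Table: [-, -, -, -, 719, 485, 199, -, 177, 581, 48, 180, -]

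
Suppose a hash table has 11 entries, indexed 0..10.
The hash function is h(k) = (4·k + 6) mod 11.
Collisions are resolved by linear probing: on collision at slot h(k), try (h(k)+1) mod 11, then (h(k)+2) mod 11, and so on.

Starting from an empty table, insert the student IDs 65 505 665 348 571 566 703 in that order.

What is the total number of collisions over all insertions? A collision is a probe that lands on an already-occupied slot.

11

Insert 65: h=2, slot 2 empty => index 2.
Insert 505: h=2, slot 2 occupied => index 3.
Insert 665: h=4, slot 4 empty => index 4.
Insert 348: h=1, slot 1 empty => index 1.
Insert 571: h=2, slots 2,3,4 occupied => index 5.
Insert 566: h=4, slots 4,5 occupied => index 6.
Insert 703: h=2, slots 2,3,4,5,6 occupied => index 7.
Table: [., 348, 65, 505, 665, 571, 566, 703, ., ., .]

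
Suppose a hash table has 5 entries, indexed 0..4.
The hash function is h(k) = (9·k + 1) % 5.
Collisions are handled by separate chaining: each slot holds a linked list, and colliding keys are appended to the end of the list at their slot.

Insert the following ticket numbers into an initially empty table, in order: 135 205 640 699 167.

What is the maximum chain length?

135 → bucket 1
205 → bucket 1 (collision)
640 → bucket 1 (collision)
699 → bucket 2
167 → bucket 4
Final buckets:
0: -
1: 135 -> 205 -> 640
2: 699
3: -
4: 167

3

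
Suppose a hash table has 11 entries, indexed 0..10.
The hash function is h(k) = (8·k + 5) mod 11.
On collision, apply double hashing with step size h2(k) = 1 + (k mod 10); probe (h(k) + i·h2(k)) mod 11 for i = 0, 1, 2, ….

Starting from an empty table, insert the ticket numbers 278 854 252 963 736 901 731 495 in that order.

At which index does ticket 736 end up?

278 hashes to 7; slot 7 is free => place at 7.
854 hashes to 6; slot 6 is free => place at 6.
252 hashes to 8; slot 8 is free => place at 8.
963 hashes to 9; slot 9 is free => place at 9.
736 hashes to 8, h2=7; 8 taken => place at 4.
901 hashes to 8, h2=2; 8 taken => place at 10.
731 hashes to 1; slot 1 is free => place at 1.
495 hashes to 5; slot 5 is free => place at 5.
Table: [_, 731, _, _, 736, 495, 854, 278, 252, 963, 901]

4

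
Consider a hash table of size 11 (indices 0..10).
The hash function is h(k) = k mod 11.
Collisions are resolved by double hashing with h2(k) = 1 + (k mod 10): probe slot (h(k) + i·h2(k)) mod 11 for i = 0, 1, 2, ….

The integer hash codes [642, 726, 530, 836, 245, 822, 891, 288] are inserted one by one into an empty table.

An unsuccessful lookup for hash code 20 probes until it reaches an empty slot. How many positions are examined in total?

2

Insert 642: h=4, slot 4 empty => index 4.
Insert 726: h=0, slot 0 empty => index 0.
Insert 530: h=2, slot 2 empty => index 2.
Insert 836: h=0, h2=7, slot 0 occupied => index 7.
Insert 245: h=3, slot 3 empty => index 3.
Insert 822: h=8, slot 8 empty => index 8.
Insert 891: h=0, h2=2, slots 0,2,4 occupied => index 6.
Insert 288: h=2, h2=9, slots 2,0 occupied => index 9.
Table: [726, ., 530, 245, 642, ., 891, 836, 822, 288, .]
Lookup 20: h=9, h2=1, probe 9,10 → slot 10 empty, not found.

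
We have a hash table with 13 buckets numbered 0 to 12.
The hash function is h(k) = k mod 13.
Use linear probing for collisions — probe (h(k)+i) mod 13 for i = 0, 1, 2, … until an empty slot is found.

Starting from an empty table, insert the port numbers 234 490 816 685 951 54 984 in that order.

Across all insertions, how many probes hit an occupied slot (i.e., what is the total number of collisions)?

6

Insert 234: h=0, slot 0 empty → index 0.
Insert 490: h=9, slot 9 empty → index 9.
Insert 816: h=10, slot 10 empty → index 10.
Insert 685: h=9, slots 9,10 occupied → index 11.
Insert 951: h=2, slot 2 empty → index 2.
Insert 54: h=2, slot 2 occupied → index 3.
Insert 984: h=9, slots 9,10,11 occupied → index 12.
Table: [234, _, 951, 54, _, _, _, _, _, 490, 816, 685, 984]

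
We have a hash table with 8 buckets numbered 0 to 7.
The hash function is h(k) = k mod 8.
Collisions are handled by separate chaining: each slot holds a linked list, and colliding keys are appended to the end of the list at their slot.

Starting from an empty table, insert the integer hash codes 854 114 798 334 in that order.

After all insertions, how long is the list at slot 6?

3

854 -> bucket 6
114 -> bucket 2
798 -> bucket 6 (collision)
334 -> bucket 6 (collision)
Final buckets:
0: ∅
1: ∅
2: 114
3: ∅
4: ∅
5: ∅
6: 854 -> 798 -> 334
7: ∅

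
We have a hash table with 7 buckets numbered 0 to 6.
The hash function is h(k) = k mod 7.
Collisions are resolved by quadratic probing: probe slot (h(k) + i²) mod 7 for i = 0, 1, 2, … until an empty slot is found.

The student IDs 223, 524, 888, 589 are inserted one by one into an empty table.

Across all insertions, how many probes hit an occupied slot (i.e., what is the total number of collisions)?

223 hashes to 6; slot 6 is free → place at 6.
524 hashes to 6; 6 taken → place at 0.
888 hashes to 6; 6,0 taken → place at 3.
589 hashes to 1; slot 1 is free → place at 1.
Table: [524, 589, -, 888, -, -, 223]

3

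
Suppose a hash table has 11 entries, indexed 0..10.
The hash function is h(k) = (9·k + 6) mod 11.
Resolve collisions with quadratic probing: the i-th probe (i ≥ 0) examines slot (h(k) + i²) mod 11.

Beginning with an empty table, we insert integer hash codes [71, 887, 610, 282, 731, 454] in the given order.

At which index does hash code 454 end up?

1

71 hashes to 7; slot 7 is free -> place at 7.
887 hashes to 3; slot 3 is free -> place at 3.
610 hashes to 7; 7 taken -> place at 8.
282 hashes to 3; 3 taken -> place at 4.
731 hashes to 7; 7,8 taken -> place at 0.
454 hashes to 0; 0 taken -> place at 1.
Table: [731, 454, _, 887, 282, _, _, 71, 610, _, _]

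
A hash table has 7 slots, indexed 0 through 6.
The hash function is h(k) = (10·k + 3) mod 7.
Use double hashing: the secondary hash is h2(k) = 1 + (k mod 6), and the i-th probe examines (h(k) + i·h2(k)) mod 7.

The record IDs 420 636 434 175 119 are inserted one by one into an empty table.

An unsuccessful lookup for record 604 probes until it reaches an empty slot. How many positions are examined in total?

5

Insert 420: h=3, slot 3 empty → index 3.
Insert 636: h=0, slot 0 empty → index 0.
Insert 434: h=3, h2=3, slot 3 occupied → index 6.
Insert 175: h=3, h2=2, slot 3 occupied → index 5.
Insert 119: h=3, h2=6, slot 3 occupied → index 2.
Table: [636, ∅, 119, 420, ∅, 175, 434]
Lookup 604: h=2, h2=5, probe 2,0,5,3,1 → slot 1 empty, not found.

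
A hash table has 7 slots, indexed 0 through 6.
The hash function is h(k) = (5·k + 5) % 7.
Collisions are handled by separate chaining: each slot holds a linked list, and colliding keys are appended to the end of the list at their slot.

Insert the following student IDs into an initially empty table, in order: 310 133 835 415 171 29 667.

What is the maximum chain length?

4

310 → bucket 1
133 → bucket 5
835 → bucket 1 (collision)
415 → bucket 1 (collision)
171 → bucket 6
29 → bucket 3
667 → bucket 1 (collision)
Final buckets:
0: _
1: 310 -> 835 -> 415 -> 667
2: _
3: 29
4: _
5: 133
6: 171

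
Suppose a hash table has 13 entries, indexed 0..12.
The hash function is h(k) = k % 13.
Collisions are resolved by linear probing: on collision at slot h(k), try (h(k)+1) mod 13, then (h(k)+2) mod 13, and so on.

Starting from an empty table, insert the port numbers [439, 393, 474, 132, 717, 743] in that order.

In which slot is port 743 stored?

439: h=10 → slot 10
393: h=3 → slot 3
474: h=6 → slot 6
132: h=2 → slot 2
717: h=2, probe 2,3,4 → slot 4
743: h=2, probe 2,3,4,5 → slot 5
Table: [., ., 132, 393, 717, 743, 474, ., ., ., 439, ., .]

5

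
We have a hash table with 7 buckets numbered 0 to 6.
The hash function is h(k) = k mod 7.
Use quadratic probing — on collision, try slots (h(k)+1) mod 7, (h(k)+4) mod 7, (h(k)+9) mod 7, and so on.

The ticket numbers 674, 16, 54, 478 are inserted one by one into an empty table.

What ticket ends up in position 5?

674: h=2 => slot 2
16: h=2, probe 2,3 => slot 3
54: h=5 => slot 5
478: h=2, probe 2,3,6 => slot 6
Table: [_, _, 674, 16, _, 54, 478]

54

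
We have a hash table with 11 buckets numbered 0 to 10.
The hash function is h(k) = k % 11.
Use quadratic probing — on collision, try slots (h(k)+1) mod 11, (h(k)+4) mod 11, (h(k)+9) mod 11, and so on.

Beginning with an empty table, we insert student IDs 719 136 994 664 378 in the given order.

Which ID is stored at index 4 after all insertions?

719

Insert 719: h=4, slot 4 empty → index 4.
Insert 136: h=4, slot 4 occupied → index 5.
Insert 994: h=4, slots 4,5 occupied → index 8.
Insert 664: h=4, slots 4,5,8 occupied → index 2.
Insert 378: h=4, slots 4,5,8,2 occupied → index 9.
Table: [_, _, 664, _, 719, 136, _, _, 994, 378, _]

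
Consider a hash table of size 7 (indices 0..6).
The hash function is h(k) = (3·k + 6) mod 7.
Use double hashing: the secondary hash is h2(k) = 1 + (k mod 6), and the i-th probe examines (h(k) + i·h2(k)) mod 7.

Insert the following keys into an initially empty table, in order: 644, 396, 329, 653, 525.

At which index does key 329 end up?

5

644 hashes to 6; slot 6 is free → place at 6.
396 hashes to 4; slot 4 is free → place at 4.
329 hashes to 6, h2=6; 6 taken → place at 5.
653 hashes to 5, h2=6; 5,4 taken → place at 3.
525 hashes to 6, h2=4; 6,3 taken → place at 0.
Table: [525, —, —, 653, 396, 329, 644]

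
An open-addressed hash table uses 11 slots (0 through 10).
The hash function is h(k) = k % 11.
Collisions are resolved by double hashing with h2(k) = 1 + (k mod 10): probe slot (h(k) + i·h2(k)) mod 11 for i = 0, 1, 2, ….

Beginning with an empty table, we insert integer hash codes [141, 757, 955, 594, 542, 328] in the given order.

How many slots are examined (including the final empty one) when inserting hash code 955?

2

Insert 141: h=9, slot 9 empty => index 9.
Insert 757: h=9, h2=8, slot 9 occupied => index 6.
Insert 955: h=9, h2=6, slot 9 occupied => index 4.
Insert 594: h=0, slot 0 empty => index 0.
Insert 542: h=3, slot 3 empty => index 3.
Insert 328: h=9, h2=9, slot 9 occupied => index 7.
Table: [594, ., ., 542, 955, ., 757, 328, ., 141, .]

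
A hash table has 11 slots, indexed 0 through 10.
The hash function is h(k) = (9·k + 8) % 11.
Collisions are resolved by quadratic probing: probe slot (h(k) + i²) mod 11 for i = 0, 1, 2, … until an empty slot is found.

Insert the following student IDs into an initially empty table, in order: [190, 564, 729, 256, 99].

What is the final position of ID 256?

190: h=2 => slot 2
564: h=2, probe 2,3 => slot 3
729: h=2, probe 2,3,6 => slot 6
256: h=2, probe 2,3,6,0 => slot 0
99: h=8 => slot 8
Table: [256, _, 190, 564, _, _, 729, _, 99, _, _]

0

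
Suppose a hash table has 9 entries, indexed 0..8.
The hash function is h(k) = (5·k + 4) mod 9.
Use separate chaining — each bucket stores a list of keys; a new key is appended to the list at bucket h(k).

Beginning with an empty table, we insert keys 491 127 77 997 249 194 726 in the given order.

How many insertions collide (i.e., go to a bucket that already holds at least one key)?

Insert 491: h=2, bucket 2 empty -> new chain.
Insert 127: h=0, bucket 0 empty -> new chain.
Insert 77: h=2, bucket 2 nonempty -> append to chain.
Insert 997: h=3, bucket 3 empty -> new chain.
Insert 249: h=7, bucket 7 empty -> new chain.
Insert 194: h=2, bucket 2 nonempty -> append to chain.
Insert 726: h=7, bucket 7 nonempty -> append to chain.
Final buckets:
0: 127
1: .
2: 491 -> 77 -> 194
3: 997
4: .
5: .
6: .
7: 249 -> 726
8: .

3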